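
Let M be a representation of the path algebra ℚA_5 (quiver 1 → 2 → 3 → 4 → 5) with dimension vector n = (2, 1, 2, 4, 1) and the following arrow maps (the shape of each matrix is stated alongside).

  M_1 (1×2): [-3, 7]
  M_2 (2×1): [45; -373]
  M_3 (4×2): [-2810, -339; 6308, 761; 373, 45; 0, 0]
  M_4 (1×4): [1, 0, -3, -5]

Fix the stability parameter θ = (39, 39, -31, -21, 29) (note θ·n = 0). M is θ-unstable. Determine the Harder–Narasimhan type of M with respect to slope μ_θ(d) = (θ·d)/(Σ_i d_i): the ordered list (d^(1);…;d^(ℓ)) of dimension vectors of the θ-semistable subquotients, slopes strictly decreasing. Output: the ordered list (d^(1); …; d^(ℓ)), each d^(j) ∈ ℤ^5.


Interval decomposition of M: I[1,1], I[1,5], I[3,4], I[4,4]^2.
HN type (ℓ=5): μ^(1)=39; μ^(2)=29; μ^(3)=13/2; μ^(4)=-21; μ^(5)=-31

((1, 0, 0, 0, 0); (0, 0, 0, 0, 1); (1, 1, 1, 1, 0); (0, 0, 0, 3, 0); (0, 0, 1, 0, 0))


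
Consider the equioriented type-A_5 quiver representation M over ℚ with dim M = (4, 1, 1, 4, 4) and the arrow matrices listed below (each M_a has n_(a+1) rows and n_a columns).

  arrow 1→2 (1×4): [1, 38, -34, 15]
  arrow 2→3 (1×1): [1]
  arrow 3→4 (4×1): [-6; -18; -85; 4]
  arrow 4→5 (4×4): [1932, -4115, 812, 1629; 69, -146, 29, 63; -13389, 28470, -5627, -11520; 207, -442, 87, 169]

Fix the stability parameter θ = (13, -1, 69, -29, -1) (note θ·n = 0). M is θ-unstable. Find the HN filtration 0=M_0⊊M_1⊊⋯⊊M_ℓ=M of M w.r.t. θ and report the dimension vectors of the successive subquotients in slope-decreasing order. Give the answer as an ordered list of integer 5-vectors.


Via rank(M_{q-1}∘⋯∘M_p): M ≅ I[1,1]^3, I[1,5], I[4,4], I[4,5]^2, I[5,5].
μ_θ-semistable layers: μ^(1)=13; μ^(2)=6; μ^(3)=-1; μ^(4)=-29

((3, 0, 1, 1, 1); (1, 1, 0, 0, 0); (0, 0, 0, 0, 3); (0, 0, 0, 3, 0))


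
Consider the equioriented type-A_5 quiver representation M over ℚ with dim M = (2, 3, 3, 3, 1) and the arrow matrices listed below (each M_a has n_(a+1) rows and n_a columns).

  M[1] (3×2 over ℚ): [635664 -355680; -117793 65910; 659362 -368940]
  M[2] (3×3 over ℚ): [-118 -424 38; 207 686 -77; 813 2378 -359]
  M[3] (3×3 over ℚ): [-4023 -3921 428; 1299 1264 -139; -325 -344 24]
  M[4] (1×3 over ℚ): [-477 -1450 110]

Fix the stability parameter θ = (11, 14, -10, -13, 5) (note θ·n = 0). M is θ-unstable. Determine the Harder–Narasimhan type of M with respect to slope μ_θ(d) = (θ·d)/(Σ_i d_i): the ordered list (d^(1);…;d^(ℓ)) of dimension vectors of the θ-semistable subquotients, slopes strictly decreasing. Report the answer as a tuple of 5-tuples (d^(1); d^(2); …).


Interval decomposition of M: I[1,1], I[1,5], I[2,2], I[2,4], I[3,4].
HN type (ℓ=6): μ^(1)=14; μ^(2)=11; μ^(3)=5; μ^(4)=1/2; μ^(5)=-3; μ^(6)=-23/2

((0, 1, 0, 0, 0); (1, 0, 0, 0, 0); (0, 0, 0, 0, 1); (1, 1, 1, 1, 0); (0, 1, 1, 1, 0); (0, 0, 1, 1, 0))


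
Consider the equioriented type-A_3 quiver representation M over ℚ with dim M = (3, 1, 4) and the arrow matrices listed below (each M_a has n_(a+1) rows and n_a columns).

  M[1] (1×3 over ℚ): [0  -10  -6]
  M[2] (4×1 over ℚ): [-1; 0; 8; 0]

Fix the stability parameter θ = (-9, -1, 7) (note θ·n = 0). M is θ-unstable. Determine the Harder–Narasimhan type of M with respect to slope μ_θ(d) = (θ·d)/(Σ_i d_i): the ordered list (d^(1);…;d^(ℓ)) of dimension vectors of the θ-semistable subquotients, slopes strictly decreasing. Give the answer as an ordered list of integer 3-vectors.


Via rank(M_{q-1}∘⋯∘M_p): M ≅ I[1,1]^2, I[1,3], I[3,3]^3.
μ_θ-semistable layers: μ^(1)=7; μ^(2)=-1; μ^(3)=-9

((0, 0, 4); (0, 1, 0); (3, 0, 0))


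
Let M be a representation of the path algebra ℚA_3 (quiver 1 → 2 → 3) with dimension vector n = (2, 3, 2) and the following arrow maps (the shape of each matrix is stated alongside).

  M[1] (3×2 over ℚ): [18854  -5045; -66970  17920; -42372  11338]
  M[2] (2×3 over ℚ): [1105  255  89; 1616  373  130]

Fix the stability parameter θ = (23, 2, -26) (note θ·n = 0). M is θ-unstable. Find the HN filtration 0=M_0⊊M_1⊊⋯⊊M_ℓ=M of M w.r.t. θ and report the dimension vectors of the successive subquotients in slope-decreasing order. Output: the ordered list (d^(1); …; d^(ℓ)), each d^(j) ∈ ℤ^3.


Barcode: M ≅ I[1,3]^2, I[2,2]. HN layers by μ_θ (2 steps, strictly decreasing):
  μ^(1)=2; μ^(2)=-1/3

((0, 1, 0); (2, 2, 2))


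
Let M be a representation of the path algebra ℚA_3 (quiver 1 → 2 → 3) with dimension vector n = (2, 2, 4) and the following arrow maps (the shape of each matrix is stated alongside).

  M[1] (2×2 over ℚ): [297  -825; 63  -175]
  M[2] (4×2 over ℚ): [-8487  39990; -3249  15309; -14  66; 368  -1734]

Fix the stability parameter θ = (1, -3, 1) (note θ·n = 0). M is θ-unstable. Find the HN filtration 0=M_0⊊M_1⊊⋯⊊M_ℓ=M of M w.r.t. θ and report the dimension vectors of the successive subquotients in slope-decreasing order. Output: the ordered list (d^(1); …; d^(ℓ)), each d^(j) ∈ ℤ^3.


Barcode: M ≅ I[1,1], I[1,3], I[2,3], I[3,3]^2. HN layers by μ_θ (3 steps, strictly decreasing):
  μ^(1)=1; μ^(2)=-1; μ^(3)=-3

((1, 0, 4); (1, 1, 0); (0, 1, 0))


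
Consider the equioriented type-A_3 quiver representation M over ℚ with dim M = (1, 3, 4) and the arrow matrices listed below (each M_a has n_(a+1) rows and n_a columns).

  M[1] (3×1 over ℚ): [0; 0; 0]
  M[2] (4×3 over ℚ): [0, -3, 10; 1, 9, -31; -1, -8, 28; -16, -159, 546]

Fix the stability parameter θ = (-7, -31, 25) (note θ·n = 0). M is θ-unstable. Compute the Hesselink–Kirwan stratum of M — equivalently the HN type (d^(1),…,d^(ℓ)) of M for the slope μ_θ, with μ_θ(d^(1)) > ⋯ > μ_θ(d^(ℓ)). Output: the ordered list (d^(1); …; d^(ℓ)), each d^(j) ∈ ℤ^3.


Barcode: M ≅ I[1,1], I[2,3]^3, I[3,3]. HN layers by μ_θ (3 steps, strictly decreasing):
  μ^(1)=25; μ^(2)=-7; μ^(3)=-31

((0, 0, 4); (1, 0, 0); (0, 3, 0))


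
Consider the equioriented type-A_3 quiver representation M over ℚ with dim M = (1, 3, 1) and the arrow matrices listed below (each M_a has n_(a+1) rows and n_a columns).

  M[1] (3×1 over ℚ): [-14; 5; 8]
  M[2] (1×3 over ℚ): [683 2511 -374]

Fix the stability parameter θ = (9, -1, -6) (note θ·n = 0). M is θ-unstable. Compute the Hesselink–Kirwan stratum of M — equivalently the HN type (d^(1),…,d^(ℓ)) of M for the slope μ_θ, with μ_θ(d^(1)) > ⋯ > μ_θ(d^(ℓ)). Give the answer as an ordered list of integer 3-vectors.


Barcode: M ≅ I[1,3], I[2,2]^2. HN layers by μ_θ (2 steps, strictly decreasing):
  μ^(1)=2/3; μ^(2)=-1

((1, 1, 1); (0, 2, 0))


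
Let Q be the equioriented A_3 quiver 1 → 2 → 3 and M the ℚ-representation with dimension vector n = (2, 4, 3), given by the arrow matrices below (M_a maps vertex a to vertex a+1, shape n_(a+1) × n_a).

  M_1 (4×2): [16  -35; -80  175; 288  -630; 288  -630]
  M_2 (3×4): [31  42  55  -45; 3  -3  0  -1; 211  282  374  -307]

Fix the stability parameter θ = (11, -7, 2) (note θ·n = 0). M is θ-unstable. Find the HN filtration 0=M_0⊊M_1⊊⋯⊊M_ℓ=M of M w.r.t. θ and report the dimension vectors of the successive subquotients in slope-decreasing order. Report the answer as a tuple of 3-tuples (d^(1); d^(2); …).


Interval decomposition of M: I[1,1], I[1,3], I[2,2], I[2,3]^2.
HN type (ℓ=3): μ^(1)=11; μ^(2)=2; μ^(3)=-7

((1, 0, 0); (1, 1, 3); (0, 3, 0))


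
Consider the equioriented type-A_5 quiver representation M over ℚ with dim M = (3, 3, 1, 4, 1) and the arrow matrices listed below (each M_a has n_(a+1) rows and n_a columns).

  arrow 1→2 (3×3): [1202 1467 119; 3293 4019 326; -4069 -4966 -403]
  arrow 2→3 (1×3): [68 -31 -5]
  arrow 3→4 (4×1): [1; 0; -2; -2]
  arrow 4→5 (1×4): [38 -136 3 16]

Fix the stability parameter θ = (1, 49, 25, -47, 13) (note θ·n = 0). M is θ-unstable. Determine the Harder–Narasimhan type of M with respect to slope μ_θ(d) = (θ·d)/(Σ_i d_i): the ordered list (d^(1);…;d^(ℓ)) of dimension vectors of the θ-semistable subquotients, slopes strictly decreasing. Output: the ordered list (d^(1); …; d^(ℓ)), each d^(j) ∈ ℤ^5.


Interval decomposition of M: I[1,1], I[1,2], I[1,4], I[2,2], I[4,4]^2, I[4,5].
HN type (ℓ=5): μ^(1)=49; μ^(2)=13; μ^(3)=9; μ^(4)=1; μ^(5)=-47

((0, 2, 0, 0, 0); (0, 0, 0, 0, 1); (0, 1, 1, 1, 0); (3, 0, 0, 0, 0); (0, 0, 0, 3, 0))


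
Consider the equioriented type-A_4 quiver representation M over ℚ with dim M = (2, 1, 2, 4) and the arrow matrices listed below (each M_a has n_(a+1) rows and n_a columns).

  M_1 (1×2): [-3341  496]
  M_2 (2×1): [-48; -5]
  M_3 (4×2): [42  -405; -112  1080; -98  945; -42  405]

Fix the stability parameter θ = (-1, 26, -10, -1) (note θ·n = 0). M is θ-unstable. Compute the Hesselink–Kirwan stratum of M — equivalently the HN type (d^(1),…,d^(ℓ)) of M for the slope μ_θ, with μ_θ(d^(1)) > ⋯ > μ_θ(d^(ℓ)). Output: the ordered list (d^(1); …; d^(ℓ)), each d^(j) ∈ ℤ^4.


Via rank(M_{q-1}∘⋯∘M_p): M ≅ I[1,1], I[1,4], I[3,3], I[4,4]^3.
μ_θ-semistable layers: μ^(1)=5; μ^(2)=-1; μ^(3)=-10

((0, 1, 1, 1); (2, 0, 0, 3); (0, 0, 1, 0))


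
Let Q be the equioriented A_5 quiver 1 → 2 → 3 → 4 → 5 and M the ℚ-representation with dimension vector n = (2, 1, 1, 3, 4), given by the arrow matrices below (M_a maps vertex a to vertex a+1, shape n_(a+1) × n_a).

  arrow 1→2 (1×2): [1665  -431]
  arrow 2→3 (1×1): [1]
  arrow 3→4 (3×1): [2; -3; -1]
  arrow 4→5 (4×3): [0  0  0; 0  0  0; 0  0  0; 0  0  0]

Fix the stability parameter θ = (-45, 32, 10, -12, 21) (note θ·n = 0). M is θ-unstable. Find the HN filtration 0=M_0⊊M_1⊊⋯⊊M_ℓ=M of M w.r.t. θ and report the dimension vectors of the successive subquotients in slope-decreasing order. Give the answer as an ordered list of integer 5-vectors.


Barcode: M ≅ I[1,1], I[1,4], I[4,4]^2, I[5,5]^4. HN layers by μ_θ (4 steps, strictly decreasing):
  μ^(1)=21; μ^(2)=10; μ^(3)=-12; μ^(4)=-45

((0, 0, 0, 0, 4); (0, 1, 1, 1, 0); (0, 0, 0, 2, 0); (2, 0, 0, 0, 0))


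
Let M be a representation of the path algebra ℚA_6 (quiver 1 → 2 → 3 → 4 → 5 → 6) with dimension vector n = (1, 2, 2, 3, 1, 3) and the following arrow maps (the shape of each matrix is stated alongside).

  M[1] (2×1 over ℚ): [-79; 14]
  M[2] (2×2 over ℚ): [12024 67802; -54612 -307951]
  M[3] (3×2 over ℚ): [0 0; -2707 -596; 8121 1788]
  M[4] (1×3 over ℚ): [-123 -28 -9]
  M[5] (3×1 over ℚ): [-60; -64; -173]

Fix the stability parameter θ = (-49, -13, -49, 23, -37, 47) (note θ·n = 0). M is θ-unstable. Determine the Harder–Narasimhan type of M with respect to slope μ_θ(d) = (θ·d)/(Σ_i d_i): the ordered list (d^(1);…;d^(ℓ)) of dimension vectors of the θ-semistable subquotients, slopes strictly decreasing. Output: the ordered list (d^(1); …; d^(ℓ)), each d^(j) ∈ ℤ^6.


Barcode: M ≅ I[1,6], I[2,2], I[3,3], I[4,4]^2, I[6,6]^2. HN layers by μ_θ (6 steps, strictly decreasing):
  μ^(1)=47; μ^(2)=23; μ^(3)=-7; μ^(4)=-13; μ^(5)=-31; μ^(6)=-49

((0, 0, 0, 0, 0, 3); (0, 0, 0, 2, 0, 0); (0, 0, 0, 1, 1, 0); (0, 1, 0, 0, 0, 0); (0, 1, 1, 0, 0, 0); (1, 0, 1, 0, 0, 0))


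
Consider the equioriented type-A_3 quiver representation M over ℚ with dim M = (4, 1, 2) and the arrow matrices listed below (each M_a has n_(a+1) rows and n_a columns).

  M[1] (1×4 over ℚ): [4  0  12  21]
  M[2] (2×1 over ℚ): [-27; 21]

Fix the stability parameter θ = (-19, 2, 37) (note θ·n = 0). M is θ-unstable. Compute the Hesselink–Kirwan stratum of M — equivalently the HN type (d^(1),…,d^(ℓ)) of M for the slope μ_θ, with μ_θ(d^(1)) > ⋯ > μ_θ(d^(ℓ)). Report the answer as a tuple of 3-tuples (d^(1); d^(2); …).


Interval decomposition of M: I[1,1]^3, I[1,3], I[3,3].
HN type (ℓ=3): μ^(1)=37; μ^(2)=2; μ^(3)=-19

((0, 0, 2); (0, 1, 0); (4, 0, 0))


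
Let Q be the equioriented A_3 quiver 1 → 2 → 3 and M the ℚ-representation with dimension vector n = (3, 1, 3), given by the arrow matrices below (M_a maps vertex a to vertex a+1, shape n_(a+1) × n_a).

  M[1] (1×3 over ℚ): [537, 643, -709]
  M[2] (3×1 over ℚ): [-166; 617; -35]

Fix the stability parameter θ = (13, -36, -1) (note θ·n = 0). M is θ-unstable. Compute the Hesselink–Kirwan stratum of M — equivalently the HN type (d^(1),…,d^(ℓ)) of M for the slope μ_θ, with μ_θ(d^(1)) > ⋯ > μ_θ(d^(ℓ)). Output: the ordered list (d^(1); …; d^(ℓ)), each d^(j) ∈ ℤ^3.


Via rank(M_{q-1}∘⋯∘M_p): M ≅ I[1,1]^2, I[1,3], I[3,3]^2.
μ_θ-semistable layers: μ^(1)=13; μ^(2)=-1; μ^(3)=-23/2

((2, 0, 0); (0, 0, 3); (1, 1, 0))


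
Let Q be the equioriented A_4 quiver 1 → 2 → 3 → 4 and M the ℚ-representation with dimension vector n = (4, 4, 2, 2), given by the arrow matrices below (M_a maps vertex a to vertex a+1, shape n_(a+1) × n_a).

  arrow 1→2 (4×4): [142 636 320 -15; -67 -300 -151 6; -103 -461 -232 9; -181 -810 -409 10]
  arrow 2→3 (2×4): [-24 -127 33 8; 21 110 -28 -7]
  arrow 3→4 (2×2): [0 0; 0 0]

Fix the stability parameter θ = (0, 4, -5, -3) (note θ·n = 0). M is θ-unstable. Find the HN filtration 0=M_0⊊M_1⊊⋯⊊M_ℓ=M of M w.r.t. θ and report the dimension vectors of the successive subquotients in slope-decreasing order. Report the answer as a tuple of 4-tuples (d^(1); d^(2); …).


Via rank(M_{q-1}∘⋯∘M_p): M ≅ I[1,2]^2, I[1,3]^2, I[4,4]^2.
μ_θ-semistable layers: μ^(1)=4; μ^(2)=0; μ^(3)=-1/3; μ^(4)=-3

((0, 2, 0, 0); (2, 0, 0, 0); (2, 2, 2, 0); (0, 0, 0, 2))


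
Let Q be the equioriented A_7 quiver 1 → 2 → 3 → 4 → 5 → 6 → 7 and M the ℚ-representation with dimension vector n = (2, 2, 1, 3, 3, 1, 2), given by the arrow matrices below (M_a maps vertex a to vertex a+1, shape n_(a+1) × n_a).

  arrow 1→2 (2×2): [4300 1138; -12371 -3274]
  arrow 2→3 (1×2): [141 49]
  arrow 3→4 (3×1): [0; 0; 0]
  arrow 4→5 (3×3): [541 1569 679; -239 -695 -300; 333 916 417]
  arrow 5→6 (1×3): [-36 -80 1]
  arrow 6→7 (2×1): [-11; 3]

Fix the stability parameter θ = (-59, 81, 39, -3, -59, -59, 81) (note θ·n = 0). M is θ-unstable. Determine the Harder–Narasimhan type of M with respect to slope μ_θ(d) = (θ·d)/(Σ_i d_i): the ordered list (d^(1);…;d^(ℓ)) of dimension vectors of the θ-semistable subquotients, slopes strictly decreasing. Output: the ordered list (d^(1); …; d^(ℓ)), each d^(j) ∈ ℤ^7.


Via rank(M_{q-1}∘⋯∘M_p): M ≅ I[1,2], I[1,3], I[4,5]^2, I[4,7], I[7,7].
μ_θ-semistable layers: μ^(1)=81; μ^(2)=60; μ^(3)=-31; μ^(4)=-121/3; μ^(5)=-59

((0, 1, 0, 0, 0, 0, 2); (0, 1, 1, 0, 0, 0, 0); (0, 0, 0, 2, 2, 0, 0); (0, 0, 0, 1, 1, 1, 0); (2, 0, 0, 0, 0, 0, 0))


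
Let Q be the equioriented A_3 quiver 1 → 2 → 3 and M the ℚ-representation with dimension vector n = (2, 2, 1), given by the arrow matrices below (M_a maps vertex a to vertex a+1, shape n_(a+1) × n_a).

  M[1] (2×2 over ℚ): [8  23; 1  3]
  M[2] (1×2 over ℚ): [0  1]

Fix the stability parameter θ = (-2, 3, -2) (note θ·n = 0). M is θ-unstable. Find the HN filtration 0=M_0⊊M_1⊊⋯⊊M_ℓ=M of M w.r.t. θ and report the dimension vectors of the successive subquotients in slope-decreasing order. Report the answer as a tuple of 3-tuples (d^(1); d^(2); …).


Interval decomposition of M: I[1,2], I[1,3].
HN type (ℓ=3): μ^(1)=3; μ^(2)=1/2; μ^(3)=-2

((0, 1, 0); (0, 1, 1); (2, 0, 0))


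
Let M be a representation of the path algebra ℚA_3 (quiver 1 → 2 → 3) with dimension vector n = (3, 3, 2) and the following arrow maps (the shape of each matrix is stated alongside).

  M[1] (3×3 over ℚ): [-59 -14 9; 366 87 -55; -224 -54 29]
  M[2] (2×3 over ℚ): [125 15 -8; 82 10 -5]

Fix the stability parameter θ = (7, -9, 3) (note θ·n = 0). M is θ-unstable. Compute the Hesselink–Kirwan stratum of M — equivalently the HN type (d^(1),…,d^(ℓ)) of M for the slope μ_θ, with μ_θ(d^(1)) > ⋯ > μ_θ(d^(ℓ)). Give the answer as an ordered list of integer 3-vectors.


Barcode: M ≅ I[1,2], I[1,3]^2. HN layers by μ_θ (2 steps, strictly decreasing):
  μ^(1)=3; μ^(2)=-1

((0, 0, 2); (3, 3, 0))


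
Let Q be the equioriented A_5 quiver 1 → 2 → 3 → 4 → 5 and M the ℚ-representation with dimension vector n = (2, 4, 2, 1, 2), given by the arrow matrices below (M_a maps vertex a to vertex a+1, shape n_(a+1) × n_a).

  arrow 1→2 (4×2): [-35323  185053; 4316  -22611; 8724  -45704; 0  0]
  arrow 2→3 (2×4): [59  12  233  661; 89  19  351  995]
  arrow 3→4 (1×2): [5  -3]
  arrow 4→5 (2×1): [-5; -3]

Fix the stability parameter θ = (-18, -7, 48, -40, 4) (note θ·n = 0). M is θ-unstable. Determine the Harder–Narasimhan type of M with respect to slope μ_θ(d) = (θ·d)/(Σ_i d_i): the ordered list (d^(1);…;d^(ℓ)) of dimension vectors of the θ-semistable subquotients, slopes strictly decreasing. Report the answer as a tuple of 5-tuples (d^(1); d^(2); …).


Via rank(M_{q-1}∘⋯∘M_p): M ≅ I[1,3], I[1,5], I[2,2]^2, I[5,5].
μ_θ-semistable layers: μ^(1)=48; μ^(2)=4; μ^(3)=-7; μ^(4)=-18

((0, 0, 1, 0, 0); (0, 0, 1, 1, 2); (0, 4, 0, 0, 0); (2, 0, 0, 0, 0))


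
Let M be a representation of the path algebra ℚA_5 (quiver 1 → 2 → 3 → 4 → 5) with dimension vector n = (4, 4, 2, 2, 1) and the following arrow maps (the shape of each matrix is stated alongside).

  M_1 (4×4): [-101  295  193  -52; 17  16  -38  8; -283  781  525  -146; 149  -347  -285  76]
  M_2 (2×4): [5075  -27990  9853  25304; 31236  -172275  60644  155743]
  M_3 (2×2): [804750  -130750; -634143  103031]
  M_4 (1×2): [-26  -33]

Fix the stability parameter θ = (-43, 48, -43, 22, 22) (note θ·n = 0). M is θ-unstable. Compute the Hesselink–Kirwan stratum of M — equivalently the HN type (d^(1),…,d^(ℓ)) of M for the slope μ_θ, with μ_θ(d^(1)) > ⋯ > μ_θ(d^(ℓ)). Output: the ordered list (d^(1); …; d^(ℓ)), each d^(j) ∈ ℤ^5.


Interval decomposition of M: I[1,1], I[1,2], I[1,3], I[1,5], I[2,2], I[4,4].
HN type (ℓ=4): μ^(1)=48; μ^(2)=22; μ^(3)=5/2; μ^(4)=-43

((0, 2, 0, 0, 0); (0, 0, 0, 2, 1); (0, 2, 2, 0, 0); (4, 0, 0, 0, 0))


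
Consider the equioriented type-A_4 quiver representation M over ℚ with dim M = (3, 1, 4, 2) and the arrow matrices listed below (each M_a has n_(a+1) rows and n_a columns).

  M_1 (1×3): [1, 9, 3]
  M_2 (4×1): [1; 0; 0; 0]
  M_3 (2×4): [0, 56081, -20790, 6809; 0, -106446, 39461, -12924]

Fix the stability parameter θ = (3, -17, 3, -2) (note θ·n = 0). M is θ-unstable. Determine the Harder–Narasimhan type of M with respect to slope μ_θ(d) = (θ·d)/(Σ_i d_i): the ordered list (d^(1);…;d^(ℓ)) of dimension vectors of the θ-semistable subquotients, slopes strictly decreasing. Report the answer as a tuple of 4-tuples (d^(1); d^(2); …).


Via rank(M_{q-1}∘⋯∘M_p): M ≅ I[1,1]^2, I[1,3], I[3,3], I[3,4]^2.
μ_θ-semistable layers: μ^(1)=3; μ^(2)=1/2; μ^(3)=-7

((2, 0, 2, 0); (0, 0, 2, 2); (1, 1, 0, 0))


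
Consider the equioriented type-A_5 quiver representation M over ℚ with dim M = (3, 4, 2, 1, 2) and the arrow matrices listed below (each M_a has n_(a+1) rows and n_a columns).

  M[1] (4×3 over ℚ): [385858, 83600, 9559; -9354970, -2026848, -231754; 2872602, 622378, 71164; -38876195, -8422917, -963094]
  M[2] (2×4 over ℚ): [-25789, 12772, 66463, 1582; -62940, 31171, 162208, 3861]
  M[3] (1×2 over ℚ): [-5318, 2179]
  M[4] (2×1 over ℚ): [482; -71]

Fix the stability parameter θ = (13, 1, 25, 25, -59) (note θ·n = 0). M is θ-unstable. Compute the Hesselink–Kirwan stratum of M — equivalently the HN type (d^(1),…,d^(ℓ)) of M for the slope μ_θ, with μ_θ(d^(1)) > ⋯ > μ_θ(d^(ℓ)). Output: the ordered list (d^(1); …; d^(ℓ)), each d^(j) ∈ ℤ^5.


Interval decomposition of M: I[1,2], I[1,3], I[1,5], I[2,2], I[5,5].
HN type (ℓ=4): μ^(1)=25; μ^(2)=7; μ^(3)=1; μ^(4)=-59

((0, 0, 1, 0, 0); (2, 2, 0, 0, 0); (1, 2, 1, 1, 1); (0, 0, 0, 0, 1))


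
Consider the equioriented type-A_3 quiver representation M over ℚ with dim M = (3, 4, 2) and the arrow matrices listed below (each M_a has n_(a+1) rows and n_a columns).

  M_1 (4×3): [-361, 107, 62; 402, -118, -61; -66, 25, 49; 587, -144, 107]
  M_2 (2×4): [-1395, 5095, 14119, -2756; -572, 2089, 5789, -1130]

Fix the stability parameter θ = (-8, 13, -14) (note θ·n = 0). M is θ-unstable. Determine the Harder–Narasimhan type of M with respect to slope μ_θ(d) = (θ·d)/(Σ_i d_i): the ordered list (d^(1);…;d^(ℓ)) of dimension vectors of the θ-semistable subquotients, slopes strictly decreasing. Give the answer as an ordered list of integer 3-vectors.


Interval decomposition of M: I[1,2], I[1,3]^2, I[2,2].
HN type (ℓ=3): μ^(1)=13; μ^(2)=-1/2; μ^(3)=-8

((0, 2, 0); (0, 2, 2); (3, 0, 0))


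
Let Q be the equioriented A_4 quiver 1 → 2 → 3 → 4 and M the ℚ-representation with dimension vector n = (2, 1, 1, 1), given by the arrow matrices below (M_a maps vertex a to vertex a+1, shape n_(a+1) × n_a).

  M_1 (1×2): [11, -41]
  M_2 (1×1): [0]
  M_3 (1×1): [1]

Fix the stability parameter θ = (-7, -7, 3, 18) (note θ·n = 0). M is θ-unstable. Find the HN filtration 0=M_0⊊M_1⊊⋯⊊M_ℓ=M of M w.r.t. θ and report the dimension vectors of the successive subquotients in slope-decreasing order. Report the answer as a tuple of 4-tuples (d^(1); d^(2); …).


Interval decomposition of M: I[1,1], I[1,2], I[3,4].
HN type (ℓ=3): μ^(1)=18; μ^(2)=3; μ^(3)=-7

((0, 0, 0, 1); (0, 0, 1, 0); (2, 1, 0, 0))


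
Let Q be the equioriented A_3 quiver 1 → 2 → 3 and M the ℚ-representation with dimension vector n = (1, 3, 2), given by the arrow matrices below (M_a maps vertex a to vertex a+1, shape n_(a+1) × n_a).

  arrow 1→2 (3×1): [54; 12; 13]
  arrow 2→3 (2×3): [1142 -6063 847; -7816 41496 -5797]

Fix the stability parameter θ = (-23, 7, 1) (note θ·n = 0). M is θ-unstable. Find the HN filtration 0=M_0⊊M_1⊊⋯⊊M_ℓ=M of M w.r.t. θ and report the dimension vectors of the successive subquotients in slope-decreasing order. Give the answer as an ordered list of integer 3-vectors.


Via rank(M_{q-1}∘⋯∘M_p): M ≅ I[1,3], I[2,2], I[2,3].
μ_θ-semistable layers: μ^(1)=7; μ^(2)=4; μ^(3)=-23

((0, 1, 0); (0, 2, 2); (1, 0, 0))


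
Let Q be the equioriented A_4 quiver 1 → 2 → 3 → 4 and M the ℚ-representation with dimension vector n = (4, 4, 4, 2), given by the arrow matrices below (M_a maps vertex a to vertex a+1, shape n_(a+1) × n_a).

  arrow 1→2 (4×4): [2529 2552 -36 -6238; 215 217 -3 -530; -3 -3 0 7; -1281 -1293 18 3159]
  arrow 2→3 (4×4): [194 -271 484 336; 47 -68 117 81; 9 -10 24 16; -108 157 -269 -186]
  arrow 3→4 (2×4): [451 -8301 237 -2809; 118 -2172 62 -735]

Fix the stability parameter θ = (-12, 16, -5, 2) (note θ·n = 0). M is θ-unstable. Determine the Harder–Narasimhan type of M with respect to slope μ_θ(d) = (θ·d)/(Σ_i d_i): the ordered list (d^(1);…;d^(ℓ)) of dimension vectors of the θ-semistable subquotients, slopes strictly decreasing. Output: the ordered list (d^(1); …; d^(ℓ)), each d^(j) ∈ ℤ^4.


Via rank(M_{q-1}∘⋯∘M_p): M ≅ I[1,1], I[1,3], I[1,4]^2, I[2,3].
μ_θ-semistable layers: μ^(1)=11/2; μ^(2)=13/3; μ^(3)=-12

((0, 2, 2, 0); (0, 2, 2, 2); (4, 0, 0, 0))


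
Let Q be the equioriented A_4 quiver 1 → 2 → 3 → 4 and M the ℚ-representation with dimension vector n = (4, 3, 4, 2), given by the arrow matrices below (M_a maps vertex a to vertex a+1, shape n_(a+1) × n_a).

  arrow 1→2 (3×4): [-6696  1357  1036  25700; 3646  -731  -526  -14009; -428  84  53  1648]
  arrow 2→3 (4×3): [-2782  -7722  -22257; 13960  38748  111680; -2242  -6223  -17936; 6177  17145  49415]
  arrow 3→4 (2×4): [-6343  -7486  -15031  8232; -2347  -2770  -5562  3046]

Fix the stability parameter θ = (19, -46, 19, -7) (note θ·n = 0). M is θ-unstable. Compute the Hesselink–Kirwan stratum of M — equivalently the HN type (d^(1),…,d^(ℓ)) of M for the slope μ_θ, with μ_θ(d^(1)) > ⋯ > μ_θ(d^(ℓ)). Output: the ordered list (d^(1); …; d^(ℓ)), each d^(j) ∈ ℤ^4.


Interval decomposition of M: I[1,1], I[1,3], I[1,4]^2, I[3,3].
HN type (ℓ=3): μ^(1)=19; μ^(2)=6; μ^(3)=-27/2

((1, 0, 2, 0); (0, 0, 2, 2); (3, 3, 0, 0))


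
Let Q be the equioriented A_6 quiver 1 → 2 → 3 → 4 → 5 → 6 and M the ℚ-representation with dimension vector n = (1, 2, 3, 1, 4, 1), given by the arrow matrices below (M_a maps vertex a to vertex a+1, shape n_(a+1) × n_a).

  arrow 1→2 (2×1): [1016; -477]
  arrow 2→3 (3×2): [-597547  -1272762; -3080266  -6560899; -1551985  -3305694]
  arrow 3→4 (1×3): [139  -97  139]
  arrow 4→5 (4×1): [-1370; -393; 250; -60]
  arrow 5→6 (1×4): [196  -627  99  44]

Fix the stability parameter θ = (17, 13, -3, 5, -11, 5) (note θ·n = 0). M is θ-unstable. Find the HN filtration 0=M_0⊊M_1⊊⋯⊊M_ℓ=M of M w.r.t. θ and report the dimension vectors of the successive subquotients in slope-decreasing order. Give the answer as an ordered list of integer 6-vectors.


Via rank(M_{q-1}∘⋯∘M_p): M ≅ I[1,6], I[2,3], I[3,3], I[5,5]^3.
μ_θ-semistable layers: μ^(1)=5; μ^(2)=21/5; μ^(3)=-3; μ^(4)=-11

((0, 1, 1, 0, 0, 1); (1, 1, 1, 1, 1, 0); (0, 0, 1, 0, 0, 0); (0, 0, 0, 0, 3, 0))


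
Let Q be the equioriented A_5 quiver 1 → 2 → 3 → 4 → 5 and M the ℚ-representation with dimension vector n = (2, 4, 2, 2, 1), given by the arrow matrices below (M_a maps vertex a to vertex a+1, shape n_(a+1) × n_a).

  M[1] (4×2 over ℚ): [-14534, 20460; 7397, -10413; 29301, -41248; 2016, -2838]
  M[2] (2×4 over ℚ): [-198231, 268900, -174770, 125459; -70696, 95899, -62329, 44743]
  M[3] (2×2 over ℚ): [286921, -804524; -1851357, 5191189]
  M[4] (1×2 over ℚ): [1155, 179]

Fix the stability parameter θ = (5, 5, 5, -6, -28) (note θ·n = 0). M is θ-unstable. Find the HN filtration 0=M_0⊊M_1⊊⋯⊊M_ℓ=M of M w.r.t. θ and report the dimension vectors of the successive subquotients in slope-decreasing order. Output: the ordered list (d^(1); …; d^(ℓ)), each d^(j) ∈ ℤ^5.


Barcode: M ≅ I[1,2], I[1,5], I[2,2], I[2,4]. HN layers by μ_θ (3 steps, strictly decreasing):
  μ^(1)=5; μ^(2)=4/3; μ^(3)=-19/5

((1, 2, 0, 0, 0); (0, 1, 1, 1, 0); (1, 1, 1, 1, 1))


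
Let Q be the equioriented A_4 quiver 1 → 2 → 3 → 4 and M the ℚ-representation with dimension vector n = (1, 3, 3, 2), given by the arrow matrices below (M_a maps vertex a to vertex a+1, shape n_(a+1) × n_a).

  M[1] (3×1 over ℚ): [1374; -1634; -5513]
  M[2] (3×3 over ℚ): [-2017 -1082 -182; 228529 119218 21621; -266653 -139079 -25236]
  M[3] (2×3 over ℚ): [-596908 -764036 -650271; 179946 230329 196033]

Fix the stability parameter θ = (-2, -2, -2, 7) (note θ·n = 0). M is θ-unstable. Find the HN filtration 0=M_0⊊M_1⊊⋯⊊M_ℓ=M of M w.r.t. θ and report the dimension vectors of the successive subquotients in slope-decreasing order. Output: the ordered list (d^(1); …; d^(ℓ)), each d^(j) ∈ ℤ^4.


Barcode: M ≅ I[1,4], I[2,3], I[2,4]. HN layers by μ_θ (2 steps, strictly decreasing):
  μ^(1)=7; μ^(2)=-2

((0, 0, 0, 2); (1, 3, 3, 0))


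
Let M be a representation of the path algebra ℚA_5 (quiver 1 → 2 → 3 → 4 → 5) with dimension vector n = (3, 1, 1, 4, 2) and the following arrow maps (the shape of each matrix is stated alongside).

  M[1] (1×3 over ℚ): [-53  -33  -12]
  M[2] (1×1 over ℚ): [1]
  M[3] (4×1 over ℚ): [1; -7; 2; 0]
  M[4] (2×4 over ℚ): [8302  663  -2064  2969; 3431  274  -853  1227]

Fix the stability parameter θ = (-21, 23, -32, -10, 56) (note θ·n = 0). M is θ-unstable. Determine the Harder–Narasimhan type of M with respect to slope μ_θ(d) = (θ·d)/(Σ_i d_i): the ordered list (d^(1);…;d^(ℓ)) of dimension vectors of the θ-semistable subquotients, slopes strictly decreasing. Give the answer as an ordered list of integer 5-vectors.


Barcode: M ≅ I[1,1]^2, I[1,5], I[4,4]^2, I[4,5]. HN layers by μ_θ (4 steps, strictly decreasing):
  μ^(1)=56; μ^(2)=-19/3; μ^(3)=-10; μ^(4)=-21

((0, 0, 0, 0, 2); (0, 1, 1, 1, 0); (0, 0, 0, 3, 0); (3, 0, 0, 0, 0))


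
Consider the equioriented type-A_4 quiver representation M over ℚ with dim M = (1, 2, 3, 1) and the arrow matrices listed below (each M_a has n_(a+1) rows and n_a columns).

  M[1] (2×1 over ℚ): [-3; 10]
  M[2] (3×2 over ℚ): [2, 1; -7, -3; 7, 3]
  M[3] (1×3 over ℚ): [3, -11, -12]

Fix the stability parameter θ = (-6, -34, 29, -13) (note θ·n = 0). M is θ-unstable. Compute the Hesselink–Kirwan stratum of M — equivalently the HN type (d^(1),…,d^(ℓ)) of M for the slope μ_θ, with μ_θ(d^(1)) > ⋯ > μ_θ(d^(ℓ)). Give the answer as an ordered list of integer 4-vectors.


Via rank(M_{q-1}∘⋯∘M_p): M ≅ I[1,4], I[2,3], I[3,3].
μ_θ-semistable layers: μ^(1)=29; μ^(2)=8; μ^(3)=-20; μ^(4)=-34

((0, 0, 2, 0); (0, 0, 1, 1); (1, 1, 0, 0); (0, 1, 0, 0))


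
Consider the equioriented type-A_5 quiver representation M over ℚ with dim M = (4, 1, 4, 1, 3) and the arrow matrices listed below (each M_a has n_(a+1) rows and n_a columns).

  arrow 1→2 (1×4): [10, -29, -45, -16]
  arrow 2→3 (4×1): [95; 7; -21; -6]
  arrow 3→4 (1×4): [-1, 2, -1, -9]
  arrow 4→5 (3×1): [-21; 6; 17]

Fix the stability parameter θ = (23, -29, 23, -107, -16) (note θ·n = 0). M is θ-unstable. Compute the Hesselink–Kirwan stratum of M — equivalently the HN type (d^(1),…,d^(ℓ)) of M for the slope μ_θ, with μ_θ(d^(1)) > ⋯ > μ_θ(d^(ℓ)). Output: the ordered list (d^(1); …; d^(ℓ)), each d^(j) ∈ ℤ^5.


Barcode: M ≅ I[1,1]^3, I[1,5], I[3,3]^3, I[5,5]^2. HN layers by μ_θ (3 steps, strictly decreasing):
  μ^(1)=23; μ^(2)=-16; μ^(3)=-45/2

((3, 0, 3, 0, 0); (0, 0, 0, 0, 3); (1, 1, 1, 1, 0))


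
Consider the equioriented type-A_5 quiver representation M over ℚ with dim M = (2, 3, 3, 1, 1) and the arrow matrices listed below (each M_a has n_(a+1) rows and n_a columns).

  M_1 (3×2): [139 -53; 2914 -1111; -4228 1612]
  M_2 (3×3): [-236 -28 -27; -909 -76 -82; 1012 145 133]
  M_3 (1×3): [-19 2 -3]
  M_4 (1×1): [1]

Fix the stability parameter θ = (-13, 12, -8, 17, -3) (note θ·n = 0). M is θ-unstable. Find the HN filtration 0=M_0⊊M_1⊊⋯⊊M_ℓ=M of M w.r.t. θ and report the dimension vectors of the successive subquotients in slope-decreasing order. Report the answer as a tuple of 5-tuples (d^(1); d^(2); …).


Via rank(M_{q-1}∘⋯∘M_p): M ≅ I[1,3], I[1,5], I[2,3].
μ_θ-semistable layers: μ^(1)=7; μ^(2)=2; μ^(3)=-13

((0, 0, 0, 1, 1); (0, 3, 3, 0, 0); (2, 0, 0, 0, 0))


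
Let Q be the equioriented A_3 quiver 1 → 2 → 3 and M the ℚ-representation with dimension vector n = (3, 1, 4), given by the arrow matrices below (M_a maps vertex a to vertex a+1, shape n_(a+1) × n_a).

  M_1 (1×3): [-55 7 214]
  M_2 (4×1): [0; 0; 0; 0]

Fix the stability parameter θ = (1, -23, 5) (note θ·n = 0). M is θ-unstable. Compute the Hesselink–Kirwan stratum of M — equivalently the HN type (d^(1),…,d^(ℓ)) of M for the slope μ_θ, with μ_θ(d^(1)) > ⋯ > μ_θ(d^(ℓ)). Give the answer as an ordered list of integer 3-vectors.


Via rank(M_{q-1}∘⋯∘M_p): M ≅ I[1,1]^2, I[1,2], I[3,3]^4.
μ_θ-semistable layers: μ^(1)=5; μ^(2)=1; μ^(3)=-11

((0, 0, 4); (2, 0, 0); (1, 1, 0))


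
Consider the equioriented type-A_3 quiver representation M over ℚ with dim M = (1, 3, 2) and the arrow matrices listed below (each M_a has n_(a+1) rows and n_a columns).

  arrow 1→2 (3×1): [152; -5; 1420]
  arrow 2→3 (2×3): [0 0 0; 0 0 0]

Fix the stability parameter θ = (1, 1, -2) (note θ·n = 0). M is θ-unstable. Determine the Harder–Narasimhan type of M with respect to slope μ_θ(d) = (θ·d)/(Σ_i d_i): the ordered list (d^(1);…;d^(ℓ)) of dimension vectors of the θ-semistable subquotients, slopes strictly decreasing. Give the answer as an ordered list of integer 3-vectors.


Barcode: M ≅ I[1,2], I[2,2]^2, I[3,3]^2. HN layers by μ_θ (2 steps, strictly decreasing):
  μ^(1)=1; μ^(2)=-2

((1, 3, 0); (0, 0, 2))


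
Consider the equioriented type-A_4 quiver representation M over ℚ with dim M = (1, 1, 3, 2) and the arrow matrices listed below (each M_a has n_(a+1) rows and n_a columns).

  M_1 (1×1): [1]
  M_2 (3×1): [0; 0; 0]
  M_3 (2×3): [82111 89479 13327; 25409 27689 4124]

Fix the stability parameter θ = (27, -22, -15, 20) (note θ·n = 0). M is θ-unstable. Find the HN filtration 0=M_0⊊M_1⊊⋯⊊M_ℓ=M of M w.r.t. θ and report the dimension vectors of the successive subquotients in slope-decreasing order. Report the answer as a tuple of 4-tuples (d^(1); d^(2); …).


Interval decomposition of M: I[1,2], I[3,3], I[3,4]^2.
HN type (ℓ=3): μ^(1)=20; μ^(2)=5/2; μ^(3)=-15

((0, 0, 0, 2); (1, 1, 0, 0); (0, 0, 3, 0))


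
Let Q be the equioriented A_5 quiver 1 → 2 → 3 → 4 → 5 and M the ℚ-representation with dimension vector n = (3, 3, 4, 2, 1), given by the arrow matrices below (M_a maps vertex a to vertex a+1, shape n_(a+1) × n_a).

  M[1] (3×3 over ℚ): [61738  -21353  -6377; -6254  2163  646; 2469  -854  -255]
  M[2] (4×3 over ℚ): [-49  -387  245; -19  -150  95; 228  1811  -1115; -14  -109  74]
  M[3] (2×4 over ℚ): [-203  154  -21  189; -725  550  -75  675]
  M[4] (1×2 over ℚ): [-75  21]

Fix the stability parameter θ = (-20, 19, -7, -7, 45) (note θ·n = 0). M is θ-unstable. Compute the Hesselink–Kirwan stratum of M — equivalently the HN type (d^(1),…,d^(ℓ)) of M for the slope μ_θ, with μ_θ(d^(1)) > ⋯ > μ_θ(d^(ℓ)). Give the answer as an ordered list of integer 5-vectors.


Via rank(M_{q-1}∘⋯∘M_p): M ≅ I[1,3]^2, I[1,4], I[3,3], I[4,5].
μ_θ-semistable layers: μ^(1)=45; μ^(2)=6; μ^(3)=5/3; μ^(4)=-7; μ^(5)=-20

((0, 0, 0, 0, 1); (0, 2, 2, 0, 0); (0, 1, 1, 1, 0); (0, 0, 1, 1, 0); (3, 0, 0, 0, 0))


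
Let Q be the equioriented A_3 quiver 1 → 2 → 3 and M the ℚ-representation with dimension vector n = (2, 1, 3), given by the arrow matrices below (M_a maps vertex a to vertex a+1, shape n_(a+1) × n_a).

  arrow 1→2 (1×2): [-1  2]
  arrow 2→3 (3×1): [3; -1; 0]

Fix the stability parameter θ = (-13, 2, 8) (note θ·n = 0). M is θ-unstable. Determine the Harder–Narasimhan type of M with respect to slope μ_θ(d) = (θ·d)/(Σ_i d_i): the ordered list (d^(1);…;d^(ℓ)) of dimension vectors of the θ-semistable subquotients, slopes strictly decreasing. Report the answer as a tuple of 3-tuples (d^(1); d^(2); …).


Barcode: M ≅ I[1,1], I[1,3], I[3,3]^2. HN layers by μ_θ (3 steps, strictly decreasing):
  μ^(1)=8; μ^(2)=2; μ^(3)=-13

((0, 0, 3); (0, 1, 0); (2, 0, 0))


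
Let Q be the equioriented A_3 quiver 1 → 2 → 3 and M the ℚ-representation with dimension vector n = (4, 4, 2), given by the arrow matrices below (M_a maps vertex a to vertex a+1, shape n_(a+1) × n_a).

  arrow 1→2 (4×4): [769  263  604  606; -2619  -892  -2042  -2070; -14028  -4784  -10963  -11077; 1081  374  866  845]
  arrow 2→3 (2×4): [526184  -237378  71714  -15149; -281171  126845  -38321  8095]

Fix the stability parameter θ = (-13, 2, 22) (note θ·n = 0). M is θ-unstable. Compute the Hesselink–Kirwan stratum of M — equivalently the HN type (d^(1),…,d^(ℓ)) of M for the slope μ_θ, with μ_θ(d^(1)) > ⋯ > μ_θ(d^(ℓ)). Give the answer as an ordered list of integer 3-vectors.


Via rank(M_{q-1}∘⋯∘M_p): M ≅ I[1,2]^2, I[1,3]^2.
μ_θ-semistable layers: μ^(1)=22; μ^(2)=2; μ^(3)=-13

((0, 0, 2); (0, 4, 0); (4, 0, 0))


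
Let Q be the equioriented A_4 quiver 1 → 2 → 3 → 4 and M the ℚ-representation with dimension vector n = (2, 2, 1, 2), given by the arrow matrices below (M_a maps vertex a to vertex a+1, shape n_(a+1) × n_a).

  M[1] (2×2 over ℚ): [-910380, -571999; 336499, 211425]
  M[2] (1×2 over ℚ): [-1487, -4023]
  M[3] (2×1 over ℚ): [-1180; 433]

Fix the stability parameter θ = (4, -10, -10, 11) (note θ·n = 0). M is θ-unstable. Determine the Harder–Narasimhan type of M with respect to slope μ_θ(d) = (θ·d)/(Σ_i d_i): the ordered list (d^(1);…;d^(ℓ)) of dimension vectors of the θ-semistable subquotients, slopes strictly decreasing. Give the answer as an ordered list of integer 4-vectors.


Interval decomposition of M: I[1,2], I[1,4], I[4,4].
HN type (ℓ=3): μ^(1)=11; μ^(2)=-3; μ^(3)=-16/3

((0, 0, 0, 2); (1, 1, 0, 0); (1, 1, 1, 0))


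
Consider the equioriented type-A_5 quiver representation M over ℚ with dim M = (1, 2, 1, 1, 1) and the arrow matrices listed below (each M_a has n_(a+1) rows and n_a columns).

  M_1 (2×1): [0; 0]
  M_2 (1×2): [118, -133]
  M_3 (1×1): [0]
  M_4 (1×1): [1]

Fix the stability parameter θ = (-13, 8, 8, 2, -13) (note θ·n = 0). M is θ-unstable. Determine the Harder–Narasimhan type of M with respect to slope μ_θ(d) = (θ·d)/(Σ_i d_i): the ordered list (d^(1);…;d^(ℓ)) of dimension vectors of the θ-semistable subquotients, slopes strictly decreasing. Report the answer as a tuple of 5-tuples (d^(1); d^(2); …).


Via rank(M_{q-1}∘⋯∘M_p): M ≅ I[1,1], I[2,2], I[2,3], I[4,5].
μ_θ-semistable layers: μ^(1)=8; μ^(2)=-11/2; μ^(3)=-13

((0, 2, 1, 0, 0); (0, 0, 0, 1, 1); (1, 0, 0, 0, 0))


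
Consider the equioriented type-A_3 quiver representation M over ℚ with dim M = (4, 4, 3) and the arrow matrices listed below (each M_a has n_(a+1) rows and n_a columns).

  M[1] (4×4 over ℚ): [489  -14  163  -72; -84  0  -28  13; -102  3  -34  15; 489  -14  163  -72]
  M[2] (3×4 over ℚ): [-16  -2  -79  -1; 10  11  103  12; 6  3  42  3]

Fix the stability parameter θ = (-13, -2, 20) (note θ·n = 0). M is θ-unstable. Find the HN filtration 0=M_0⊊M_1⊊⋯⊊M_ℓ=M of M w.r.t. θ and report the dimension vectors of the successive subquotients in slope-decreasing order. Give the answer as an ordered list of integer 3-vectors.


Interval decomposition of M: I[1,1], I[1,2], I[1,3]^2, I[2,2], I[3,3].
HN type (ℓ=3): μ^(1)=20; μ^(2)=-2; μ^(3)=-13

((0, 0, 3); (0, 4, 0); (4, 0, 0))


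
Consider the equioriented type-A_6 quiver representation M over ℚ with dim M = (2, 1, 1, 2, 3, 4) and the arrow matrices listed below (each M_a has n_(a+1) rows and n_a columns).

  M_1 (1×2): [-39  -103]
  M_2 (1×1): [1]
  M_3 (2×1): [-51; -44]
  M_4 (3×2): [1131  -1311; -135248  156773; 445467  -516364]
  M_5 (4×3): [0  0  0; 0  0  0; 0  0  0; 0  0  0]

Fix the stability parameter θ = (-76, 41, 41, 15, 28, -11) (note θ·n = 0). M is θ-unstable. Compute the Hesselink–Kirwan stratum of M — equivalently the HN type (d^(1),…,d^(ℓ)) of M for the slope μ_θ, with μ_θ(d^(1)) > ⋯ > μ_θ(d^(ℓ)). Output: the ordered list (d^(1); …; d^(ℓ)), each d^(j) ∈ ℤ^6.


Via rank(M_{q-1}∘⋯∘M_p): M ≅ I[1,1], I[1,5], I[4,5], I[5,5], I[6,6]^4.
μ_θ-semistable layers: μ^(1)=125/4; μ^(2)=28; μ^(3)=15; μ^(4)=-11; μ^(5)=-76

((0, 1, 1, 1, 1, 0); (0, 0, 0, 0, 2, 0); (0, 0, 0, 1, 0, 0); (0, 0, 0, 0, 0, 4); (2, 0, 0, 0, 0, 0))


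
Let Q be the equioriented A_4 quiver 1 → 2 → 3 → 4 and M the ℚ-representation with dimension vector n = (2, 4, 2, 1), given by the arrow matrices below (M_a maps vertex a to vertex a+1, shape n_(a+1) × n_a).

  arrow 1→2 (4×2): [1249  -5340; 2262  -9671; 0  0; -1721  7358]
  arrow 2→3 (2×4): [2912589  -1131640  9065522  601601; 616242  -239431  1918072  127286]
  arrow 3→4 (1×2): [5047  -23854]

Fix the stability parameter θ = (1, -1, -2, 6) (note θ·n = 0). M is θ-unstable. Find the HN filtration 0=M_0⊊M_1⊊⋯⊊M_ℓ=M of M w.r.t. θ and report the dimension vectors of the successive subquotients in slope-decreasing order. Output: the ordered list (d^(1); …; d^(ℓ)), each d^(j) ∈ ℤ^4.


Interval decomposition of M: I[1,2], I[1,3], I[2,2], I[2,4].
HN type (ℓ=5): μ^(1)=6; μ^(2)=0; μ^(3)=-2/3; μ^(4)=-1; μ^(5)=-3/2

((0, 0, 0, 1); (1, 1, 0, 0); (1, 1, 1, 0); (0, 1, 0, 0); (0, 1, 1, 0))


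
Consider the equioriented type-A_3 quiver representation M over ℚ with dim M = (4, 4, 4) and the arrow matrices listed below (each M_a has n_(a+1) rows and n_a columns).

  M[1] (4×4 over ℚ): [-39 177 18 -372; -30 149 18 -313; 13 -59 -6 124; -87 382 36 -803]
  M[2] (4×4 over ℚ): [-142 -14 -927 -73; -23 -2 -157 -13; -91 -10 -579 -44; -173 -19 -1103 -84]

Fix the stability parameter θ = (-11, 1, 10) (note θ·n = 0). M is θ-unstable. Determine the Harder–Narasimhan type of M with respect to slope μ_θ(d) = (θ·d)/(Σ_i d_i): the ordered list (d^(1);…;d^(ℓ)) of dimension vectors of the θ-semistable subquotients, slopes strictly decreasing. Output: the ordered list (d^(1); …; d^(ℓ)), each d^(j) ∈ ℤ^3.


Barcode: M ≅ I[1,1]^2, I[1,3]^2, I[2,3]^2. HN layers by μ_θ (3 steps, strictly decreasing):
  μ^(1)=10; μ^(2)=1; μ^(3)=-11

((0, 0, 4); (0, 4, 0); (4, 0, 0))
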